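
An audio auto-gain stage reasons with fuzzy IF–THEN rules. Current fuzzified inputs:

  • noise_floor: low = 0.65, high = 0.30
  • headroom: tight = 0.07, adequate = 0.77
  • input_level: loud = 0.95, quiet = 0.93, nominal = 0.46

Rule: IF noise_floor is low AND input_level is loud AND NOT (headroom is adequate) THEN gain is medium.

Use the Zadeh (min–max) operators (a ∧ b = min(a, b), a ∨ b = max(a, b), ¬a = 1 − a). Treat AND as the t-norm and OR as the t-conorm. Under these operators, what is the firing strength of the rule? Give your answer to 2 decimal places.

0.23

firing strength: low=0.65, loud=0.95, ¬adequate=1−0.77=0.23; AND[min(a, b)] → w = 0.23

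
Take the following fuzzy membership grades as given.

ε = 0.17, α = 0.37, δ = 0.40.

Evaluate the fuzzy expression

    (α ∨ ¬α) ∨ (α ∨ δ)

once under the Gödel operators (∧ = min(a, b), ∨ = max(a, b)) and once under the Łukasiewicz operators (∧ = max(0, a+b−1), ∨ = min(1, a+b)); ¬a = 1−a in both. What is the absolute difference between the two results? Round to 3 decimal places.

Under Gödel:
  ¬α = 1 − 0.37 = 0.63
  α ∨ ¬α = max(a, b) on (0.37, 0.63) = 0.63
  α ∨ δ = max(a, b) on (0.37, 0.40) = 0.40
  (α ∨ ¬α) ∨ (α ∨ δ) = max(a, b) on (0.63, 0.40) = 0.63
  → value = 0.6300
Under Łukasiewicz:
  ¬α = 1 − 0.37 = 0.63
  α ∨ ¬α = min(1, a+b) on (0.37, 0.63) = 1.00
  α ∨ δ = min(1, a+b) on (0.37, 0.40) = 0.77
  (α ∨ ¬α) ∨ (α ∨ δ) = min(1, a+b) on (1.00, 0.77) = 1.00
  → value = 1.0000
|0.6300 − 1.0000| = 0.370

0.370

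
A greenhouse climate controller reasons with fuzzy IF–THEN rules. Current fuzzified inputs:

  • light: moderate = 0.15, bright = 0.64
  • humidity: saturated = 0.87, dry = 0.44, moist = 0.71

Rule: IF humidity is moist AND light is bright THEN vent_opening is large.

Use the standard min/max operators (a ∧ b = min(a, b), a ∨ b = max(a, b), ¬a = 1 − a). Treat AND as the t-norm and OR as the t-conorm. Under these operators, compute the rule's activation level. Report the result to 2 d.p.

firing strength: moist=0.71, bright=0.64; AND[min(a, b)] → w = 0.64

0.64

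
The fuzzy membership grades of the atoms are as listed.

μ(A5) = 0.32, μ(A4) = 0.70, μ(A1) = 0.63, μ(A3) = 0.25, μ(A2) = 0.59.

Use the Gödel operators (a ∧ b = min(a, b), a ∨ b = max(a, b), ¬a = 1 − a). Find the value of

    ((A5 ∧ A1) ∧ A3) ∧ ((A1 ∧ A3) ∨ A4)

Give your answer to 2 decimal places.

A5 ∧ A1 = min(a, b) on (0.32, 0.63) = 0.32
(A5 ∧ A1) ∧ A3 = min(a, b) on (0.32, 0.25) = 0.25
A1 ∧ A3 = min(a, b) on (0.63, 0.25) = 0.25
(A1 ∧ A3) ∨ A4 = max(a, b) on (0.25, 0.70) = 0.70
((A5 ∧ A1) ∧ A3) ∧ ((A1 ∧ A3) ∨ A4) = min(a, b) on (0.25, 0.70) = 0.25

0.25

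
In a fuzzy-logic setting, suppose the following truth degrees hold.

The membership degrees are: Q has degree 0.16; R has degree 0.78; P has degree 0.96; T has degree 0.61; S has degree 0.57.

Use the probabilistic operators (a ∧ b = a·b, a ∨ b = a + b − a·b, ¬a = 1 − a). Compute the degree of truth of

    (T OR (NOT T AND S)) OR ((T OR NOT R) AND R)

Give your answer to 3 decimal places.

0.861

NOT T = 1 − 0.6100 = 0.3900
NOT T AND S = a·b on (0.3900, 0.5700) = 0.2223
T OR (NOT T AND S) = a + b − a·b on (0.6100, 0.2223) = 0.6967
NOT R = 1 − 0.7800 = 0.2200
T OR NOT R = a + b − a·b on (0.6100, 0.2200) = 0.6958
(T OR NOT R) AND R = a·b on (0.6958, 0.7800) = 0.5427
(T OR (NOT T AND S)) OR ((T OR NOT R) AND R) = a + b − a·b on (0.6967, 0.5427) = 0.8613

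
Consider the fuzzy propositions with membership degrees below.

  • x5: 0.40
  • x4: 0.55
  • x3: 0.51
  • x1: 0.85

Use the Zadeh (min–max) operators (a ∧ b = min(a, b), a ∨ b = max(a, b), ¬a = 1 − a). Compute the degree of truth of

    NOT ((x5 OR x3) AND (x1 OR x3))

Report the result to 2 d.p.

0.49

x5 OR x3 = max(a, b) on (0.40, 0.51) = 0.51
x1 OR x3 = max(a, b) on (0.85, 0.51) = 0.85
(x5 OR x3) AND (x1 OR x3) = min(a, b) on (0.51, 0.85) = 0.51
NOT ((x5 OR x3) AND (x1 OR x3)) = 1 − 0.51 = 0.49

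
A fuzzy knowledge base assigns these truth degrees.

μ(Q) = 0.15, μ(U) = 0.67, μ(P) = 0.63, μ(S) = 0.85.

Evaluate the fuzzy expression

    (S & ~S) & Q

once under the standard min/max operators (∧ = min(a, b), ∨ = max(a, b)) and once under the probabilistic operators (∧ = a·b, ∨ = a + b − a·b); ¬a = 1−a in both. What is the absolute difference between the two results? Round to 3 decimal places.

Under standard min/max:
  ~S = 1 − 0.85 = 0.15
  S & ~S = min(a, b) on (0.85, 0.15) = 0.15
  (S & ~S) & Q = min(a, b) on (0.15, 0.15) = 0.15
  → value = 0.1500
Under probabilistic:
  ~S = 1 − 0.8500 = 0.1500
  S & ~S = a·b on (0.8500, 0.1500) = 0.1275
  (S & ~S) & Q = a·b on (0.1275, 0.1500) = 0.0191
  → value = 0.0191
|0.1500 − 0.0191| = 0.131

0.131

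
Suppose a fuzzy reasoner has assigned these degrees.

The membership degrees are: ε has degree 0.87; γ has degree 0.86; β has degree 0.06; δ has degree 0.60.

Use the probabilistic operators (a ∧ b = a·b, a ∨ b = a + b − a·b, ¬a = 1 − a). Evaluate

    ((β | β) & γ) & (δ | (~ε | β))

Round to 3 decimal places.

0.067

β | β = a + b − a·b on (0.0600, 0.0600) = 0.1164
(β | β) & γ = a·b on (0.1164, 0.8600) = 0.1001
~ε = 1 − 0.8700 = 0.1300
~ε | β = a + b − a·b on (0.1300, 0.0600) = 0.1822
δ | (~ε | β) = a + b − a·b on (0.6000, 0.1822) = 0.6729
((β | β) & γ) & (δ | (~ε | β)) = a·b on (0.1001, 0.6729) = 0.0674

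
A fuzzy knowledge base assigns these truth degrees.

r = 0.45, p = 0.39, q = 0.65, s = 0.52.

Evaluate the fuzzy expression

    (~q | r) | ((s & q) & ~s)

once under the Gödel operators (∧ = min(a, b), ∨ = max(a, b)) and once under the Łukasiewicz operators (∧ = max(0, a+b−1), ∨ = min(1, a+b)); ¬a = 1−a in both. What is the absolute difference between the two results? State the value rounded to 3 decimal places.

0.320

Under Gödel:
  ~q = 1 − 0.65 = 0.35
  ~q | r = max(a, b) on (0.35, 0.45) = 0.45
  s & q = min(a, b) on (0.52, 0.65) = 0.52
  ~s = 1 − 0.52 = 0.48
  (s & q) & ~s = min(a, b) on (0.52, 0.48) = 0.48
  (~q | r) | ((s & q) & ~s) = max(a, b) on (0.45, 0.48) = 0.48
  → value = 0.4800
Under Łukasiewicz:
  ~q = 1 − 0.65 = 0.35
  ~q | r = min(1, a+b) on (0.35, 0.45) = 0.80
  s & q = max(0, a+b−1) on (0.52, 0.65) = 0.17
  ~s = 1 − 0.52 = 0.48
  (s & q) & ~s = max(0, a+b−1) on (0.17, 0.48) = 0.00
  (~q | r) | ((s & q) & ~s) = min(1, a+b) on (0.80, 0.00) = 0.80
  → value = 0.8000
|0.4800 − 0.8000| = 0.320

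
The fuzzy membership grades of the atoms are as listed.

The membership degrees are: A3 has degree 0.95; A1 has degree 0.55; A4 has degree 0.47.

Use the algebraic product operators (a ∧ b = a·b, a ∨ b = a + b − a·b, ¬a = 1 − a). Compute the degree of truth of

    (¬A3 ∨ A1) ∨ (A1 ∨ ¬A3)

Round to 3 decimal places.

¬A3 = 1 − 0.9500 = 0.0500
¬A3 ∨ A1 = a + b − a·b on (0.0500, 0.5500) = 0.5725
¬A3 = 1 − 0.9500 = 0.0500
A1 ∨ ¬A3 = a + b − a·b on (0.5500, 0.0500) = 0.5725
(¬A3 ∨ A1) ∨ (A1 ∨ ¬A3) = a + b − a·b on (0.5725, 0.5725) = 0.8172

0.817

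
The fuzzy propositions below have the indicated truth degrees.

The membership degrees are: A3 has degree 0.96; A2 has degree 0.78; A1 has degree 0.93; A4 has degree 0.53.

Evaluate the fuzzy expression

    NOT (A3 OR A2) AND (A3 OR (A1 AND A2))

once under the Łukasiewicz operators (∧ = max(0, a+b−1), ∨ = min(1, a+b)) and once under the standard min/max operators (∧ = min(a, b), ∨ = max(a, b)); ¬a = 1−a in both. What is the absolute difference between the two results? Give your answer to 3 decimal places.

0.040

Under Łukasiewicz:
  A3 OR A2 = min(1, a+b) on (0.96, 0.78) = 1.00
  NOT (A3 OR A2) = 1 − 1.00 = 0.00
  A1 AND A2 = max(0, a+b−1) on (0.93, 0.78) = 0.71
  A3 OR (A1 AND A2) = min(1, a+b) on (0.96, 0.71) = 1.00
  NOT (A3 OR A2) AND (A3 OR (A1 AND A2)) = max(0, a+b−1) on (0.00, 1.00) = 0.00
  → value = 0.0000
Under standard min/max:
  A3 OR A2 = max(a, b) on (0.96, 0.78) = 0.96
  NOT (A3 OR A2) = 1 − 0.96 = 0.04
  A1 AND A2 = min(a, b) on (0.93, 0.78) = 0.78
  A3 OR (A1 AND A2) = max(a, b) on (0.96, 0.78) = 0.96
  NOT (A3 OR A2) AND (A3 OR (A1 AND A2)) = min(a, b) on (0.04, 0.96) = 0.04
  → value = 0.0400
|0.0000 − 0.0400| = 0.040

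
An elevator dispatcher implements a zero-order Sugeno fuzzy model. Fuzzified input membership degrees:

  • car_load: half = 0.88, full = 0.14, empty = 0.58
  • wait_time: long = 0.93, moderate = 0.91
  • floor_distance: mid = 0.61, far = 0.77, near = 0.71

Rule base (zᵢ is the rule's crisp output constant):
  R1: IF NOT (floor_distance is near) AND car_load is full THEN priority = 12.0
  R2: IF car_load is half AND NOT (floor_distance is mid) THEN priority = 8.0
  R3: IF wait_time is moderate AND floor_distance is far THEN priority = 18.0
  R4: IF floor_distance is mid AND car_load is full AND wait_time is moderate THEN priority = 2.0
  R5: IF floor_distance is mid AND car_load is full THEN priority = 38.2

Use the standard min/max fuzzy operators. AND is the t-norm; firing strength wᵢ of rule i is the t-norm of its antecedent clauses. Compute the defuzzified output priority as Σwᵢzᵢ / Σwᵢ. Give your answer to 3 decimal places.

15.372

R1 (z=12.0): ¬near=1−0.71=0.29, full=0.14; AND[min(a, b)] → w = 0.14
R2 (z=8.0): half=0.88, ¬mid=1−0.61=0.39; AND[min(a, b)] → w = 0.39
R3 (z=18.0): moderate=0.91, far=0.77; AND[min(a, b)] → w = 0.77
R4 (z=2.0): mid=0.61, full=0.14, moderate=0.91; AND[min(a, b)] → w = 0.14
R5 (z=38.2): mid=0.61, full=0.14; AND[min(a, b)] → w = 0.14
Weighted average = (0.14·12.0 + 0.39·8.0 + 0.77·18.0 + 0.14·2.0 + 0.14·38.2) / (0.14 + 0.39 + 0.77 + 0.14 + 0.14)
  = 24.2880 / 1.5800 = 15.372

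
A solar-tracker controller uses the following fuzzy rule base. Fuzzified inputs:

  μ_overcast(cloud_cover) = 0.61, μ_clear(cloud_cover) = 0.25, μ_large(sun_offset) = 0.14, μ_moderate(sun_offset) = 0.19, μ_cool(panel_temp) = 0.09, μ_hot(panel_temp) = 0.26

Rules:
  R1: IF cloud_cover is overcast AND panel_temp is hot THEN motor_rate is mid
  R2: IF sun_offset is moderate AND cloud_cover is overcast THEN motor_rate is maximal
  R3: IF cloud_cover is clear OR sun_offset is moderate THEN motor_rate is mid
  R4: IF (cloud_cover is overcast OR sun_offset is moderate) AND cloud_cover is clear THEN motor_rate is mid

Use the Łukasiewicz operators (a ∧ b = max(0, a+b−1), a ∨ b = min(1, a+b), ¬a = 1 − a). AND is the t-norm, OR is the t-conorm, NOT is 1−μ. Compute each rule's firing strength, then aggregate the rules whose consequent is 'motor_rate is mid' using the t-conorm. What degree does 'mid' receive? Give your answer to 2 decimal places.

0.49

R1: overcast=0.61, hot=0.26; AND[max(0, a+b−1)] → w = 0.00
R2: moderate=0.19, overcast=0.61; AND[max(0, a+b−1)] → w = 0.00
R3: clear=0.25, moderate=0.19; OR[min(1, a+b)] → w = 0.44
R4: (overcast=0.61 OR moderate=0.19) = 0.80; AND[max(0, a+b−1)] with clear=0.25 → w = 0.05
Rules with consequent 'mid': {R1, R3, R4} → strengths 0.00, 0.44, 0.05
Aggregate via t-conorm [min(1, a+b)]: 0.49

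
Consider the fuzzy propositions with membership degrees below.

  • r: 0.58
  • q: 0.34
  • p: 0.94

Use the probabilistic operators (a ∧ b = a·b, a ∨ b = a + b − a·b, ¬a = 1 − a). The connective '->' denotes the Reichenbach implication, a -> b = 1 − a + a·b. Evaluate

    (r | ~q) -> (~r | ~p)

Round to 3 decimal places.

0.533

~q = 1 − 0.3400 = 0.6600
r | ~q = a + b − a·b on (0.5800, 0.6600) = 0.8572
~r = 1 − 0.5800 = 0.4200
~p = 1 − 0.9400 = 0.0600
~r | ~p = a + b − a·b on (0.4200, 0.0600) = 0.4548
(r | ~q) -> (~r | ~p)  [Reichenbach: 1 − a + a·b] with a=0.8572, b=0.4548 → 0.5327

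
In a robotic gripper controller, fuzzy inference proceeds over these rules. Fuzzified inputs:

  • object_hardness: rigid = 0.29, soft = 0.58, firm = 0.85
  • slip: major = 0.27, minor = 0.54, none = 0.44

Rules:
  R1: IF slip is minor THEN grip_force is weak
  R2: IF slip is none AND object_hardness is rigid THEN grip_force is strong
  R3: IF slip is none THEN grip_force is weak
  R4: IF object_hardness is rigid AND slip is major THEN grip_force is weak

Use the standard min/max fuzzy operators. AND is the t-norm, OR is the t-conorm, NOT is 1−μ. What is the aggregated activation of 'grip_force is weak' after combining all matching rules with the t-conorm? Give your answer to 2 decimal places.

R1: minor=0.54 → w = 0.54
R2: none=0.44, rigid=0.29; AND[min(a, b)] → w = 0.29
R3: none=0.44 → w = 0.44
R4: rigid=0.29, major=0.27; AND[min(a, b)] → w = 0.27
Rules with consequent 'weak': {R1, R3, R4} → strengths 0.54, 0.44, 0.27
Aggregate via t-conorm [max(a, b)]: 0.54

0.54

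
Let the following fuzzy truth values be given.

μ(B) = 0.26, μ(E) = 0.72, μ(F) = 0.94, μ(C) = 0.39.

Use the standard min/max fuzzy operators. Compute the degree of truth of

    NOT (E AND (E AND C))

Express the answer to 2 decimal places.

E AND C = min(a, b) on (0.72, 0.39) = 0.39
E AND (E AND C) = min(a, b) on (0.72, 0.39) = 0.39
NOT (E AND (E AND C)) = 1 − 0.39 = 0.61

0.61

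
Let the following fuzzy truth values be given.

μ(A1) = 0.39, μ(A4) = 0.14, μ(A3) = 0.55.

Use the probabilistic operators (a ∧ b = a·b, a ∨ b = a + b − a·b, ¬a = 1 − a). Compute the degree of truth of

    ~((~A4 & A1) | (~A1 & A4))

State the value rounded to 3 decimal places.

~A4 = 1 − 0.1400 = 0.8600
~A4 & A1 = a·b on (0.8600, 0.3900) = 0.3354
~A1 = 1 − 0.3900 = 0.6100
~A1 & A4 = a·b on (0.6100, 0.1400) = 0.0854
(~A4 & A1) | (~A1 & A4) = a + b − a·b on (0.3354, 0.0854) = 0.3922
~((~A4 & A1) | (~A1 & A4)) = 1 − 0.3922 = 0.6078

0.608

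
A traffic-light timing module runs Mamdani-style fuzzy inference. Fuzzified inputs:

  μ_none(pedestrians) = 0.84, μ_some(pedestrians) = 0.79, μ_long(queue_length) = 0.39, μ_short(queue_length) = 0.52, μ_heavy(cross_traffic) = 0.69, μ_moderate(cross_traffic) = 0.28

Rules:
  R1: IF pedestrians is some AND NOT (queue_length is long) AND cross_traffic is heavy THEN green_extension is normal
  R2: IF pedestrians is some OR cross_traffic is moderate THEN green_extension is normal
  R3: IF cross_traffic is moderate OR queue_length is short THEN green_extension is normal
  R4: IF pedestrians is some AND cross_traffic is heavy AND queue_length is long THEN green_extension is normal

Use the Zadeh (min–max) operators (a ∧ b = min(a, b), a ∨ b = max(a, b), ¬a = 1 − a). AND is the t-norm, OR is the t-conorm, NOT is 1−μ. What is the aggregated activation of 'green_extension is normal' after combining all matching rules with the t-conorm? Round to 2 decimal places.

0.79

R1: some=0.79, ¬long=1−0.39=0.61, heavy=0.69; AND[min(a, b)] → w = 0.61
R2: some=0.79, moderate=0.28; OR[max(a, b)] → w = 0.79
R3: moderate=0.28, short=0.52; OR[max(a, b)] → w = 0.52
R4: some=0.79, heavy=0.69, long=0.39; AND[min(a, b)] → w = 0.39
Rules with consequent 'normal': {R1, R2, R3, R4} → strengths 0.61, 0.79, 0.52, 0.39
Aggregate via t-conorm [max(a, b)]: 0.79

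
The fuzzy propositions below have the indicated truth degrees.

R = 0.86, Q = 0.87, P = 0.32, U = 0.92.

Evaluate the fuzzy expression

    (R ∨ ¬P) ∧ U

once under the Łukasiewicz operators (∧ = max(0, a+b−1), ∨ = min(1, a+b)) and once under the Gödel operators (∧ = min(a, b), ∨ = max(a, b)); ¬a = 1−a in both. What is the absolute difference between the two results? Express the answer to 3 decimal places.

0.060

Under Łukasiewicz:
  ¬P = 1 − 0.32 = 0.68
  R ∨ ¬P = min(1, a+b) on (0.86, 0.68) = 1.00
  (R ∨ ¬P) ∧ U = max(0, a+b−1) on (1.00, 0.92) = 0.92
  → value = 0.9200
Under Gödel:
  ¬P = 1 − 0.32 = 0.68
  R ∨ ¬P = max(a, b) on (0.86, 0.68) = 0.86
  (R ∨ ¬P) ∧ U = min(a, b) on (0.86, 0.92) = 0.86
  → value = 0.8600
|0.9200 − 0.8600| = 0.060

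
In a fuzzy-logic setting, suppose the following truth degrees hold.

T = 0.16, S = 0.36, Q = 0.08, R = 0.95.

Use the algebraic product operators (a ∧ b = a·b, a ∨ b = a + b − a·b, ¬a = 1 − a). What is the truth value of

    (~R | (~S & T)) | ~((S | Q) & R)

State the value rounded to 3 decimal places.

~R = 1 − 0.9500 = 0.0500
~S = 1 − 0.3600 = 0.6400
~S & T = a·b on (0.6400, 0.1600) = 0.1024
~R | (~S & T) = a + b − a·b on (0.0500, 0.1024) = 0.1473
S | Q = a + b − a·b on (0.3600, 0.0800) = 0.4112
(S | Q) & R = a·b on (0.4112, 0.9500) = 0.3906
~((S | Q) & R) = 1 − 0.3906 = 0.6094
(~R | (~S & T)) | ~((S | Q) & R) = a + b − a·b on (0.1473, 0.6094) = 0.6669

0.667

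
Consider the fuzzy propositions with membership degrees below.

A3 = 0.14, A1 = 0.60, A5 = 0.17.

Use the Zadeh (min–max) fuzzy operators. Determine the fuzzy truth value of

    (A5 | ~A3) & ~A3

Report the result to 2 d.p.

~A3 = 1 − 0.14 = 0.86
A5 | ~A3 = max(a, b) on (0.17, 0.86) = 0.86
~A3 = 1 − 0.14 = 0.86
(A5 | ~A3) & ~A3 = min(a, b) on (0.86, 0.86) = 0.86

0.86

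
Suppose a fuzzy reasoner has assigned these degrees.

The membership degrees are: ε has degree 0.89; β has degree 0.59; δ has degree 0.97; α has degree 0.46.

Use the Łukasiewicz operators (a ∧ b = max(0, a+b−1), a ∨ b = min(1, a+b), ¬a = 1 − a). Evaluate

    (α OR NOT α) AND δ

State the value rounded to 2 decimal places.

0.97

NOT α = 1 − 0.46 = 0.54
α OR NOT α = min(1, a+b) on (0.46, 0.54) = 1.00
(α OR NOT α) AND δ = max(0, a+b−1) on (1.00, 0.97) = 0.97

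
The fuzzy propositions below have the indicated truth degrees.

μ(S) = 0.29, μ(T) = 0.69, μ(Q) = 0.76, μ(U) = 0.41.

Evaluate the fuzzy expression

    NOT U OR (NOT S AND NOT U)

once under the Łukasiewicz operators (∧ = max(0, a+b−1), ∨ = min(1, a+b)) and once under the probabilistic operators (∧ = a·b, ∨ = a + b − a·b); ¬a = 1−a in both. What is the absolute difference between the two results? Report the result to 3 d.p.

0.128

Under Łukasiewicz:
  NOT U = 1 − 0.41 = 0.59
  NOT S = 1 − 0.29 = 0.71
  NOT U = 1 − 0.41 = 0.59
  NOT S AND NOT U = max(0, a+b−1) on (0.71, 0.59) = 0.30
  NOT U OR (NOT S AND NOT U) = min(1, a+b) on (0.59, 0.30) = 0.89
  → value = 0.8900
Under probabilistic:
  NOT U = 1 − 0.4100 = 0.5900
  NOT S = 1 − 0.2900 = 0.7100
  NOT U = 1 − 0.4100 = 0.5900
  NOT S AND NOT U = a·b on (0.7100, 0.5900) = 0.4189
  NOT U OR (NOT S AND NOT U) = a + b − a·b on (0.5900, 0.4189) = 0.7617
  → value = 0.7617
|0.8900 − 0.7617| = 0.128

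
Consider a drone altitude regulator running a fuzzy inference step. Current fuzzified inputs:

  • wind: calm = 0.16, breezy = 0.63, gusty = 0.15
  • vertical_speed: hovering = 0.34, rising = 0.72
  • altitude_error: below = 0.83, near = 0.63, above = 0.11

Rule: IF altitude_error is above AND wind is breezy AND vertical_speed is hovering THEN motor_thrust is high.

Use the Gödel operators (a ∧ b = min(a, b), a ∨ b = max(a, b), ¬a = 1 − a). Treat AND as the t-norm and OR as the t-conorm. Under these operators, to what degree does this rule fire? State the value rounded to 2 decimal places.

0.11

firing strength: above=0.11, breezy=0.63, hovering=0.34; AND[min(a, b)] → w = 0.11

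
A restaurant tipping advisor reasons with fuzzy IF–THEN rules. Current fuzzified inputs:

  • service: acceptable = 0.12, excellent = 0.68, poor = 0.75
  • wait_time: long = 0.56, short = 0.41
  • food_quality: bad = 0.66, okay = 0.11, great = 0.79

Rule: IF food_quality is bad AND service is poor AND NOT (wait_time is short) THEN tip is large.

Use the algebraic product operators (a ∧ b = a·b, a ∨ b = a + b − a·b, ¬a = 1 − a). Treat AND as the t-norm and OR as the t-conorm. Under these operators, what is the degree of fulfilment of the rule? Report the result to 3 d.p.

firing strength: bad=0.66, poor=0.75, ¬short=1−0.41=0.59; AND[a·b] → w = 0.2921

0.292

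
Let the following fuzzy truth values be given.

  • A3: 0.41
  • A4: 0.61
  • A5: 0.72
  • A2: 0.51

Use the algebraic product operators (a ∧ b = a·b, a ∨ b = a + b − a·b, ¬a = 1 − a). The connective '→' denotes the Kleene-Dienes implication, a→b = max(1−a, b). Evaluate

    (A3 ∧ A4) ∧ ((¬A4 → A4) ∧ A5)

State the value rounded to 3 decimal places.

A3 ∧ A4 = a·b on (0.4100, 0.6100) = 0.2501
¬A4 = 1 − 0.6100 = 0.3900
¬A4 → A4  [Kleene-Dienes: max(1−a, b)] with a=0.3900, b=0.6100 → 0.6100
(¬A4 → A4) ∧ A5 = a·b on (0.6100, 0.7200) = 0.4392
(A3 ∧ A4) ∧ ((¬A4 → A4) ∧ A5) = a·b on (0.2501, 0.4392) = 0.1098

0.110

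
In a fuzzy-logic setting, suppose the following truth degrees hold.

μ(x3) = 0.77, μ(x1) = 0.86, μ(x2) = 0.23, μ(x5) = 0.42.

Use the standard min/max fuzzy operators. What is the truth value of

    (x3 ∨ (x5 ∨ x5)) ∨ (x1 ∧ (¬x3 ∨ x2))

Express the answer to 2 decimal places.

0.77

x5 ∨ x5 = max(a, b) on (0.42, 0.42) = 0.42
x3 ∨ (x5 ∨ x5) = max(a, b) on (0.77, 0.42) = 0.77
¬x3 = 1 − 0.77 = 0.23
¬x3 ∨ x2 = max(a, b) on (0.23, 0.23) = 0.23
x1 ∧ (¬x3 ∨ x2) = min(a, b) on (0.86, 0.23) = 0.23
(x3 ∨ (x5 ∨ x5)) ∨ (x1 ∧ (¬x3 ∨ x2)) = max(a, b) on (0.77, 0.23) = 0.77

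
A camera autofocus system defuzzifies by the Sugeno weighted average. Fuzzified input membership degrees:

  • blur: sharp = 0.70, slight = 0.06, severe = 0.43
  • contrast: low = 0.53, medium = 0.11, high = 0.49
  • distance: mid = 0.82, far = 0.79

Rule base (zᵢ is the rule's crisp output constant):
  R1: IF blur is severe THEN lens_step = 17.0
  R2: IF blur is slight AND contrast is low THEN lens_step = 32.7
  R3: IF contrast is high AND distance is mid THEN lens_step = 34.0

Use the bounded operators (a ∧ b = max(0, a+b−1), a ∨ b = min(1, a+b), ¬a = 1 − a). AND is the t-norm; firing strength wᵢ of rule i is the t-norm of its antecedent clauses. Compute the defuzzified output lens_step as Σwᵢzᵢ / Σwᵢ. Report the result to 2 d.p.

24.12

R1 (z=17.0): severe=0.43 → w = 0.43
R2 (z=32.7): slight=0.06, low=0.53; AND[max(0, a+b−1)] → w = 0.00
R3 (z=34.0): high=0.49, mid=0.82; AND[max(0, a+b−1)] → w = 0.31
Weighted average = (0.43·17.0 + 0.00·32.7 + 0.31·34.0) / (0.43 + 0.00 + 0.31)
  = 17.8500 / 0.7400 = 24.12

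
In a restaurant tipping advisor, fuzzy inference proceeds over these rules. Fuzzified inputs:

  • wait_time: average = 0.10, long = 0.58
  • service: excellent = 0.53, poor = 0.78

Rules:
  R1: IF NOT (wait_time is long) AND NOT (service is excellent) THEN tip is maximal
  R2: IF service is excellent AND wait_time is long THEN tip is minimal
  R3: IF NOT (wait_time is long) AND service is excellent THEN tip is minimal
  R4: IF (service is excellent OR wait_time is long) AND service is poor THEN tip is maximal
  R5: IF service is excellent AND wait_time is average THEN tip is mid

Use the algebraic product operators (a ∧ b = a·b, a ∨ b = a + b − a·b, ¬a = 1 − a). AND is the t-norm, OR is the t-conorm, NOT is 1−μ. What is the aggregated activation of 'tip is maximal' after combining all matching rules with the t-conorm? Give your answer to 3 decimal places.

R1: ¬long=1−0.58=0.42, ¬excellent=1−0.53=0.47; AND[a·b] → w = 0.1974
R2: excellent=0.53, long=0.58; AND[a·b] → w = 0.3074
R3: ¬long=1−0.58=0.42, excellent=0.53; AND[a·b] → w = 0.2226
R4: (excellent=0.53 OR long=0.58) = 0.8026; AND[a·b] with poor=0.78 → w = 0.6260
R5: excellent=0.53, average=0.10; AND[a·b] → w = 0.0530
Rules with consequent 'maximal': {R1, R4} → strengths 0.1974, 0.6260
Aggregate via t-conorm [a + b − a·b]: 0.6999

0.700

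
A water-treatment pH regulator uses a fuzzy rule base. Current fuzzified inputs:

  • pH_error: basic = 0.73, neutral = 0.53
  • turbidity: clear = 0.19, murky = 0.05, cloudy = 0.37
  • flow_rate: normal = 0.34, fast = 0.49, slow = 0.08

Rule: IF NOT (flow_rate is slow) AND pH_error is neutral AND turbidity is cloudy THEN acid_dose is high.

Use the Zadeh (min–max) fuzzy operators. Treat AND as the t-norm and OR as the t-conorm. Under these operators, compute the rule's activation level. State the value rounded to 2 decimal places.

0.37

firing strength: ¬slow=1−0.08=0.92, neutral=0.53, cloudy=0.37; AND[min(a, b)] → w = 0.37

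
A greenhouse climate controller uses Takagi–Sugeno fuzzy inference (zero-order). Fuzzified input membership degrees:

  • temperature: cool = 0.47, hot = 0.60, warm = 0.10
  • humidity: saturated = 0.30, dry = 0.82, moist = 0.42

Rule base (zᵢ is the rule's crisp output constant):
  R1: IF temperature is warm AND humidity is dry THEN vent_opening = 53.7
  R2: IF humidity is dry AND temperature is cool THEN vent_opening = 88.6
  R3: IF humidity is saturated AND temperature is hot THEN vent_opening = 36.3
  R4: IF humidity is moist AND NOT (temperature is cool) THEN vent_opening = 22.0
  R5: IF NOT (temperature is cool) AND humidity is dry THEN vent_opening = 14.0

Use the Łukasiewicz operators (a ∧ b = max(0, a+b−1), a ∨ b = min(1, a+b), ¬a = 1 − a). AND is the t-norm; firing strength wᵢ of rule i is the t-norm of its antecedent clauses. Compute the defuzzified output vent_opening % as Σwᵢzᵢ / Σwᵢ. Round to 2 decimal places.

47.80

R1 (z=53.7): warm=0.10, dry=0.82; AND[max(0, a+b−1)] → w = 0.00
R2 (z=88.6): dry=0.82, cool=0.47; AND[max(0, a+b−1)] → w = 0.29
R3 (z=36.3): saturated=0.30, hot=0.60; AND[max(0, a+b−1)] → w = 0.00
R4 (z=22.0): moist=0.42, ¬cool=1−0.47=0.53; AND[max(0, a+b−1)] → w = 0.00
R5 (z=14.0): ¬cool=1−0.47=0.53, dry=0.82; AND[max(0, a+b−1)] → w = 0.35
Weighted average = (0.00·53.7 + 0.29·88.6 + 0.00·36.3 + 0.00·22.0 + 0.35·14.0) / (0.00 + 0.29 + 0.00 + 0.00 + 0.35)
  = 30.5940 / 0.6400 = 47.80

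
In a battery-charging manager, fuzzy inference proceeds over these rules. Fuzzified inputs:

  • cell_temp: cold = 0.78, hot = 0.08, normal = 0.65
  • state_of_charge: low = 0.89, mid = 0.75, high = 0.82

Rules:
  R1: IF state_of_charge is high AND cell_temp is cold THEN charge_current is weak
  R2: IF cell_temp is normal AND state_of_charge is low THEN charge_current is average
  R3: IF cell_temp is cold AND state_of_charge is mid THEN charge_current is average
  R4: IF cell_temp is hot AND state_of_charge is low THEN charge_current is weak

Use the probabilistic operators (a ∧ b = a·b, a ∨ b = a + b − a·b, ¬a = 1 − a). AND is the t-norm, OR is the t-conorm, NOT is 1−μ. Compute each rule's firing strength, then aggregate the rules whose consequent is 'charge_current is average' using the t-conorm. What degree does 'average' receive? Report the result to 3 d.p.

R1: high=0.82, cold=0.78; AND[a·b] → w = 0.6396
R2: normal=0.65, low=0.89; AND[a·b] → w = 0.5785
R3: cold=0.78, mid=0.75; AND[a·b] → w = 0.5850
R4: hot=0.08, low=0.89; AND[a·b] → w = 0.0712
Rules with consequent 'average': {R2, R3} → strengths 0.5785, 0.5850
Aggregate via t-conorm [a + b − a·b]: 0.8251

0.825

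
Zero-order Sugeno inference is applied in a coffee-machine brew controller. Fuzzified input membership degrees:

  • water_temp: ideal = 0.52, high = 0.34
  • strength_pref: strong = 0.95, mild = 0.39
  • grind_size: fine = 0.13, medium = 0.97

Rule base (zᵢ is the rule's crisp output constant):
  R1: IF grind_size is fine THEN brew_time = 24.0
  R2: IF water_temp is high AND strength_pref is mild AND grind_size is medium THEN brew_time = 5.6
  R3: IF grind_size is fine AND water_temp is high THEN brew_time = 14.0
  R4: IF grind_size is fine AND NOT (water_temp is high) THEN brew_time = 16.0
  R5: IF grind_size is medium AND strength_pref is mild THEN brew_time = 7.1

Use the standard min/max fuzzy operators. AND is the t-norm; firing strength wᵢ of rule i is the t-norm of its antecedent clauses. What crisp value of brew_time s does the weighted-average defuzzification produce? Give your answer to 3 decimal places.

R1 (z=24.0): fine=0.13 → w = 0.13
R2 (z=5.6): high=0.34, mild=0.39, medium=0.97; AND[min(a, b)] → w = 0.34
R3 (z=14.0): fine=0.13, high=0.34; AND[min(a, b)] → w = 0.13
R4 (z=16.0): fine=0.13, ¬high=1−0.34=0.66; AND[min(a, b)] → w = 0.13
R5 (z=7.1): medium=0.97, mild=0.39; AND[min(a, b)] → w = 0.39
Weighted average = (0.13·24.0 + 0.34·5.6 + 0.13·14.0 + 0.13·16.0 + 0.39·7.1) / (0.13 + 0.34 + 0.13 + 0.13 + 0.39)
  = 11.6930 / 1.1200 = 10.440

10.440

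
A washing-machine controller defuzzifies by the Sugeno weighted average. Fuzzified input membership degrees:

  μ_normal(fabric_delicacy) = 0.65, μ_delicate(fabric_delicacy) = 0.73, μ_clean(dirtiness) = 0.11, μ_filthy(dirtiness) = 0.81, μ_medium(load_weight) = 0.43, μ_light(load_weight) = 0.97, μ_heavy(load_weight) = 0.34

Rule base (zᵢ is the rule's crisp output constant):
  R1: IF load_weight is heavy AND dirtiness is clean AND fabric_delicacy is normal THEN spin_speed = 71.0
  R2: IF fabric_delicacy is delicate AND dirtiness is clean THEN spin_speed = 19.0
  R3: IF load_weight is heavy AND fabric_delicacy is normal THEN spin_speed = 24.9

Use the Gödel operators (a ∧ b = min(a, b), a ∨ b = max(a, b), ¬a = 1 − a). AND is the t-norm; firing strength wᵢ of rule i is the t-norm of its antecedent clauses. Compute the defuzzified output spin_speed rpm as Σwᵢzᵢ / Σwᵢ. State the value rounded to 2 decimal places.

32.80

R1 (z=71.0): heavy=0.34, clean=0.11, normal=0.65; AND[min(a, b)] → w = 0.11
R2 (z=19.0): delicate=0.73, clean=0.11; AND[min(a, b)] → w = 0.11
R3 (z=24.9): heavy=0.34, normal=0.65; AND[min(a, b)] → w = 0.34
Weighted average = (0.11·71.0 + 0.11·19.0 + 0.34·24.9) / (0.11 + 0.11 + 0.34)
  = 18.3660 / 0.5600 = 32.80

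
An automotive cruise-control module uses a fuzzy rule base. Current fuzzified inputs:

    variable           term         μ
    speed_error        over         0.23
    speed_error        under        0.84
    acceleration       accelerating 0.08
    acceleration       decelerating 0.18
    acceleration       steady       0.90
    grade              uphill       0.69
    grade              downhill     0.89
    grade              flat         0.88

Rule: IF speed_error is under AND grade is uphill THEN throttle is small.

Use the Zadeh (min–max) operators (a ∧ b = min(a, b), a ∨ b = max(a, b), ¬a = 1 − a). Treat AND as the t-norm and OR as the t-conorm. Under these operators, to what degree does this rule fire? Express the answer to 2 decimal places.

0.69

firing strength: under=0.84, uphill=0.69; AND[min(a, b)] → w = 0.69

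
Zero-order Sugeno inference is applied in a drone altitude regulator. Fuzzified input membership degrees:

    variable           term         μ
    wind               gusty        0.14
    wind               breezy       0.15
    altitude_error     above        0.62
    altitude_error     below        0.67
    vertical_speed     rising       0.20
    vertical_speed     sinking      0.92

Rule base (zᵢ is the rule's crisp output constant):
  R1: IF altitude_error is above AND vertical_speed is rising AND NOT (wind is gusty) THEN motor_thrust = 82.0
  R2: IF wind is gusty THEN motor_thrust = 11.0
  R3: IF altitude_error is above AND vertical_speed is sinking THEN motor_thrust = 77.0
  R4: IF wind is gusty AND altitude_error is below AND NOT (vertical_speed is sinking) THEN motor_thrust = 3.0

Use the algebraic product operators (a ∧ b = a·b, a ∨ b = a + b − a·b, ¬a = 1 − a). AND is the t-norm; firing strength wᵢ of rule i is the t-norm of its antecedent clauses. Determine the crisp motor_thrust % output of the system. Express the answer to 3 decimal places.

65.767

R1 (z=82.0): above=0.62, rising=0.20, ¬gusty=1−0.14=0.86; AND[a·b] → w = 0.1066
R2 (z=11.0): gusty=0.14 → w = 0.1400
R3 (z=77.0): above=0.62, sinking=0.92; AND[a·b] → w = 0.5704
R4 (z=3.0): gusty=0.14, below=0.67, ¬sinking=1−0.92=0.08; AND[a·b] → w = 0.0075
Weighted average = (0.1066·82.0 + 0.1400·11.0 + 0.5704·77.0 + 0.0075·3.0) / (0.1066 + 0.1400 + 0.5704 + 0.0075)
  = 54.2278 / 0.8245 = 65.767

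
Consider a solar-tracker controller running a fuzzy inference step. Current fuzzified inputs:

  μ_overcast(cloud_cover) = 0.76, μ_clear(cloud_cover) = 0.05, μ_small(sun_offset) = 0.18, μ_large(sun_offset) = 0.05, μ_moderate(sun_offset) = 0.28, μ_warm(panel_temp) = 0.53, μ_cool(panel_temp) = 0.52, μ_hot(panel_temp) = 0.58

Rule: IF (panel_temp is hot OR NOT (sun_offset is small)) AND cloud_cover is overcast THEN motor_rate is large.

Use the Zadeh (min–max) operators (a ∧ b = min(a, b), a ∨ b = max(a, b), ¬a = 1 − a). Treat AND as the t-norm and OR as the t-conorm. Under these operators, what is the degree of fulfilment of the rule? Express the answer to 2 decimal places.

0.76

firing strength: (hot=0.58 OR ¬small=1−0.18=0.82) = 0.82; AND[min(a, b)] with overcast=0.76 → w = 0.76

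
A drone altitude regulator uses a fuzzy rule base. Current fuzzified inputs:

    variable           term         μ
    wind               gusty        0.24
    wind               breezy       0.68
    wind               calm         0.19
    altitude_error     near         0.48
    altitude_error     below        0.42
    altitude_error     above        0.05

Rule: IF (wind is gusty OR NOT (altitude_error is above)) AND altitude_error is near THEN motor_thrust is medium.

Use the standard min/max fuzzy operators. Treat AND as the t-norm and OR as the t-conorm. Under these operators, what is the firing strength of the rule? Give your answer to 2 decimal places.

firing strength: (gusty=0.24 OR ¬above=1−0.05=0.95) = 0.95; AND[min(a, b)] with near=0.48 → w = 0.48

0.48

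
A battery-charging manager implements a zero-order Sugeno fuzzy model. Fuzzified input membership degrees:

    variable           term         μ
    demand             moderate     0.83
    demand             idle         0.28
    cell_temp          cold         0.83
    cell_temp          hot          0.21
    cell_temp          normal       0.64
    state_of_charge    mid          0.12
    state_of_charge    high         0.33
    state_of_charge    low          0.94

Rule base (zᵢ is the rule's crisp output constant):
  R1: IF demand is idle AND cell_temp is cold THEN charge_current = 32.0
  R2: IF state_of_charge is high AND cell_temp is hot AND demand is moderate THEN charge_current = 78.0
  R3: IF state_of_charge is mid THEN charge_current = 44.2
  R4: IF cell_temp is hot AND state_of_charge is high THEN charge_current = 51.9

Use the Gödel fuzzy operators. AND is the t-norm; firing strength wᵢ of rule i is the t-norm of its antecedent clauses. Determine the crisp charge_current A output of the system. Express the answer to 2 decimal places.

R1 (z=32.0): idle=0.28, cold=0.83; AND[min(a, b)] → w = 0.28
R2 (z=78.0): high=0.33, hot=0.21, moderate=0.83; AND[min(a, b)] → w = 0.21
R3 (z=44.2): mid=0.12 → w = 0.12
R4 (z=51.9): hot=0.21, high=0.33; AND[min(a, b)] → w = 0.21
Weighted average = (0.28·32.0 + 0.21·78.0 + 0.12·44.2 + 0.21·51.9) / (0.28 + 0.21 + 0.12 + 0.21)
  = 41.5430 / 0.8200 = 50.66

50.66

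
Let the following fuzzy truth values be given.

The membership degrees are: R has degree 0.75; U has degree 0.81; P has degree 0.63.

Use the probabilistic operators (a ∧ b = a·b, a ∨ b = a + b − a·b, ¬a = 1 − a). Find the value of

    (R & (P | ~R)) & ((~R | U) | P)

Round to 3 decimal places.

0.513

~R = 1 − 0.7500 = 0.2500
P | ~R = a + b − a·b on (0.6300, 0.2500) = 0.7225
R & (P | ~R) = a·b on (0.7500, 0.7225) = 0.5419
~R = 1 − 0.7500 = 0.2500
~R | U = a + b − a·b on (0.2500, 0.8100) = 0.8575
(~R | U) | P = a + b − a·b on (0.8575, 0.6300) = 0.9473
(R & (P | ~R)) & ((~R | U) | P) = a·b on (0.5419, 0.9473) = 0.5133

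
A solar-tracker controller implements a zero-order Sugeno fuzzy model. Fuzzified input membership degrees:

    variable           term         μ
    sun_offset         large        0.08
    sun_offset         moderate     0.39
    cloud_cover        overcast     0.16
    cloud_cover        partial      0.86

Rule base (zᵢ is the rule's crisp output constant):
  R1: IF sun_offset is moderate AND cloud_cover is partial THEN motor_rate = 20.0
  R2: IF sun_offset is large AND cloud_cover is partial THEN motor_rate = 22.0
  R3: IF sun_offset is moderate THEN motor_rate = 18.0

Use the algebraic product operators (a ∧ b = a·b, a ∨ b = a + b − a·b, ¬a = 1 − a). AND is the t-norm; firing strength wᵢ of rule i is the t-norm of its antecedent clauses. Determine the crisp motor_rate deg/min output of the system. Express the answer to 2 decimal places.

R1 (z=20.0): moderate=0.39, partial=0.86; AND[a·b] → w = 0.3354
R2 (z=22.0): large=0.08, partial=0.86; AND[a·b] → w = 0.0688
R3 (z=18.0): moderate=0.39 → w = 0.3900
Weighted average = (0.3354·20.0 + 0.0688·22.0 + 0.3900·18.0) / (0.3354 + 0.0688 + 0.3900)
  = 15.2416 / 0.7942 = 19.19

19.19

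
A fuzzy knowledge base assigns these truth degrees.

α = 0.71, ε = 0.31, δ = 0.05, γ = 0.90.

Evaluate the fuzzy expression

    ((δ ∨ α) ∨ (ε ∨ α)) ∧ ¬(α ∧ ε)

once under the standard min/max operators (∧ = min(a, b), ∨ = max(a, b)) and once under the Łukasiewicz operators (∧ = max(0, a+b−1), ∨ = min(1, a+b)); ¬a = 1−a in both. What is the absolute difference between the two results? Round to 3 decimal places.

0.290

Under standard min/max:
  δ ∨ α = max(a, b) on (0.05, 0.71) = 0.71
  ε ∨ α = max(a, b) on (0.31, 0.71) = 0.71
  (δ ∨ α) ∨ (ε ∨ α) = max(a, b) on (0.71, 0.71) = 0.71
  α ∧ ε = min(a, b) on (0.71, 0.31) = 0.31
  ¬(α ∧ ε) = 1 − 0.31 = 0.69
  ((δ ∨ α) ∨ (ε ∨ α)) ∧ ¬(α ∧ ε) = min(a, b) on (0.71, 0.69) = 0.69
  → value = 0.6900
Under Łukasiewicz:
  δ ∨ α = min(1, a+b) on (0.05, 0.71) = 0.76
  ε ∨ α = min(1, a+b) on (0.31, 0.71) = 1.00
  (δ ∨ α) ∨ (ε ∨ α) = min(1, a+b) on (0.76, 1.00) = 1.00
  α ∧ ε = max(0, a+b−1) on (0.71, 0.31) = 0.02
  ¬(α ∧ ε) = 1 − 0.02 = 0.98
  ((δ ∨ α) ∨ (ε ∨ α)) ∧ ¬(α ∧ ε) = max(0, a+b−1) on (1.00, 0.98) = 0.98
  → value = 0.9800
|0.6900 − 0.9800| = 0.290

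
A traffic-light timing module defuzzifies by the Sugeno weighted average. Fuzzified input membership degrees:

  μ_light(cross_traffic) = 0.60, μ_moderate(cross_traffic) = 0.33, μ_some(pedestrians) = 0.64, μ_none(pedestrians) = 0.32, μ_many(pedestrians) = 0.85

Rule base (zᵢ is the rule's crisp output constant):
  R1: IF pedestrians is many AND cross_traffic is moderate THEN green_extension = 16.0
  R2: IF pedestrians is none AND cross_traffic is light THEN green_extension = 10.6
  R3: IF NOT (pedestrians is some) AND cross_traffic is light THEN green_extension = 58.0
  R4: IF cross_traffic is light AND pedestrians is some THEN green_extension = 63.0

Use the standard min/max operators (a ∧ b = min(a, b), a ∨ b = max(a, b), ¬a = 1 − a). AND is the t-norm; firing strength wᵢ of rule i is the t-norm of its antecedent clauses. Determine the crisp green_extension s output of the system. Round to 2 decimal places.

41.83

R1 (z=16.0): many=0.85, moderate=0.33; AND[min(a, b)] → w = 0.33
R2 (z=10.6): none=0.32, light=0.60; AND[min(a, b)] → w = 0.32
R3 (z=58.0): ¬some=1−0.64=0.36, light=0.60; AND[min(a, b)] → w = 0.36
R4 (z=63.0): light=0.60, some=0.64; AND[min(a, b)] → w = 0.60
Weighted average = (0.33·16.0 + 0.32·10.6 + 0.36·58.0 + 0.60·63.0) / (0.33 + 0.32 + 0.36 + 0.60)
  = 67.3520 / 1.6100 = 41.83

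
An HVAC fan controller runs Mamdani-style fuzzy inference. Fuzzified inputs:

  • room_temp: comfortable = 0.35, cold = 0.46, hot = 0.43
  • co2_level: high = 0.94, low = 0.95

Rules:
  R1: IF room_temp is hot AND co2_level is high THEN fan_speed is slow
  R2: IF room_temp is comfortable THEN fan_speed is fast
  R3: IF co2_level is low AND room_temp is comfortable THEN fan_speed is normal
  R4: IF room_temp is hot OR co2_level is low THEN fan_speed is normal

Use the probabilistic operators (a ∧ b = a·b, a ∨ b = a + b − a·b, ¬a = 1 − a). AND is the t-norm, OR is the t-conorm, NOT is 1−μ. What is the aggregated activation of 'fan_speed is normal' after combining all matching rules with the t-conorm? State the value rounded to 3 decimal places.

0.981

R1: hot=0.43, high=0.94; AND[a·b] → w = 0.4042
R2: comfortable=0.35 → w = 0.3500
R3: low=0.95, comfortable=0.35; AND[a·b] → w = 0.3325
R4: hot=0.43, low=0.95; OR[a + b − a·b] → w = 0.9715
Rules with consequent 'normal': {R3, R4} → strengths 0.3325, 0.9715
Aggregate via t-conorm [a + b − a·b]: 0.9810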